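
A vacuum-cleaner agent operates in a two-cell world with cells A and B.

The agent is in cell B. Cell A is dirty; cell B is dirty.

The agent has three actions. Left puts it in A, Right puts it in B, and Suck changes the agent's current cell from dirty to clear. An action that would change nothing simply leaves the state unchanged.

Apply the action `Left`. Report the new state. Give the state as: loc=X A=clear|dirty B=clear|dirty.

start: loc=B A=dirty B=dirty
1) do Left; now loc=A A=dirty B=dirty

loc=A A=dirty B=dirty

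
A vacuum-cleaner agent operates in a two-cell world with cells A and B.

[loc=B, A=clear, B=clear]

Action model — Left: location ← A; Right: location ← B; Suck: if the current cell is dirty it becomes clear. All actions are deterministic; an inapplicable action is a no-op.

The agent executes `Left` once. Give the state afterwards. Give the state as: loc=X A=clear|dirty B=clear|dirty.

start: loc=B A=clear B=clear
Left (#1): loc=A A=clear B=clear

loc=A A=clear B=clear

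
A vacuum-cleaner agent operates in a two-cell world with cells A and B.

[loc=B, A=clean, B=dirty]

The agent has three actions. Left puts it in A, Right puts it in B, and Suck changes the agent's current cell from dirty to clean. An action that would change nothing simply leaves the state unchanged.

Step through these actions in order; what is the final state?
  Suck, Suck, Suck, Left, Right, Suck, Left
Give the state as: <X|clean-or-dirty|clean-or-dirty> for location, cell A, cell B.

<A|clean|clean>

[1] after Suck: <B|clean|clean>
[2] after Suck: <B|clean|clean>
[3] after Suck: <B|clean|clean>
[4] after Left: <A|clean|clean>
[5] after Right: <B|clean|clean>
[6] after Suck: <B|clean|clean>
[7] after Left: <A|clean|clean>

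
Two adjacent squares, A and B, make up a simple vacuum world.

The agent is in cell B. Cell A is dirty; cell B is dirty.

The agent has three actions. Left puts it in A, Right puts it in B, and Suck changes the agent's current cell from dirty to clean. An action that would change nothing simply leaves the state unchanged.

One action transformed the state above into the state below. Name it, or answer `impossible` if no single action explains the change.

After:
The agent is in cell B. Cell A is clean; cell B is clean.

impossible

try  Left: loc=A A=dirty B=dirty
try Right: loc=B A=dirty B=dirty
try  Suck: loc=B A=dirty B=clean
no single action produces the after-state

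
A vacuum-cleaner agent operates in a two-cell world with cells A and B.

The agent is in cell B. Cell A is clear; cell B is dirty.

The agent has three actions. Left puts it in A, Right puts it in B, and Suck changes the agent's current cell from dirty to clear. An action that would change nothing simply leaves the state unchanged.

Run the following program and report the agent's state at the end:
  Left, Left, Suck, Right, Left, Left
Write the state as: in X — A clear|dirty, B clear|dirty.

1) do Left; now in A — A clear, B dirty
2) do Left; now in A — A clear, B dirty
3) do Suck; now in A — A clear, B dirty
4) do Right; now in B — A clear, B dirty
5) do Left; now in A — A clear, B dirty
6) do Left; now in A — A clear, B dirty

in A — A clear, B dirty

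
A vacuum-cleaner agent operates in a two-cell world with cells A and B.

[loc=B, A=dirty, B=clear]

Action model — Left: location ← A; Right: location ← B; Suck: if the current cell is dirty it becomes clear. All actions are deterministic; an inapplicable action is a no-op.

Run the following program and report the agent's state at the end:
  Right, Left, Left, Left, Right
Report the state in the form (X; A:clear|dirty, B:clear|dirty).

step 1/5 (Right): (B; A:dirty, B:clear)
step 2/5 (Left): (A; A:dirty, B:clear)
step 3/5 (Left): (A; A:dirty, B:clear)
step 4/5 (Left): (A; A:dirty, B:clear)
step 5/5 (Right): (B; A:dirty, B:clear)

(B; A:dirty, B:clear)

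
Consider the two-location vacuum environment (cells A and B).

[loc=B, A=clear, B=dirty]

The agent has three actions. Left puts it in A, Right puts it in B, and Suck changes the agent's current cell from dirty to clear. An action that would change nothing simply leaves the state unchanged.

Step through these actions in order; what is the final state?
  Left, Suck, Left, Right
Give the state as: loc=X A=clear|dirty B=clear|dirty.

loc=B A=clear B=dirty

1) do Left; now loc=A A=clear B=dirty
2) do Suck; now loc=A A=clear B=dirty
3) do Left; now loc=A A=clear B=dirty
4) do Right; now loc=B A=clear B=dirty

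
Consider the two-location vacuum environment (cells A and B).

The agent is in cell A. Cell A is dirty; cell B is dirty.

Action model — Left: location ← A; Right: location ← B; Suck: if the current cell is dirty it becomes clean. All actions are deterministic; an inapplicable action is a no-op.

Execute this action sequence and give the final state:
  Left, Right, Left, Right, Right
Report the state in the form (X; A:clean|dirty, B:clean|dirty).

1) do Left; now (A; A:dirty, B:dirty)
2) do Right; now (B; A:dirty, B:dirty)
3) do Left; now (A; A:dirty, B:dirty)
4) do Right; now (B; A:dirty, B:dirty)
5) do Right; now (B; A:dirty, B:dirty)

(B; A:dirty, B:dirty)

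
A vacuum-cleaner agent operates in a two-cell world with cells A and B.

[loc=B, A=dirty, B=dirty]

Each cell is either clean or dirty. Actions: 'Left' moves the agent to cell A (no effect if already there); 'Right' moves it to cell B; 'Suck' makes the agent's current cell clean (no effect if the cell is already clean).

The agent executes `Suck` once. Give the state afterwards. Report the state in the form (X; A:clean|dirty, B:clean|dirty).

(B; A:dirty, B:clean)

start: (B; A:dirty, B:dirty)
1) do Suck; now (B; A:dirty, B:clean)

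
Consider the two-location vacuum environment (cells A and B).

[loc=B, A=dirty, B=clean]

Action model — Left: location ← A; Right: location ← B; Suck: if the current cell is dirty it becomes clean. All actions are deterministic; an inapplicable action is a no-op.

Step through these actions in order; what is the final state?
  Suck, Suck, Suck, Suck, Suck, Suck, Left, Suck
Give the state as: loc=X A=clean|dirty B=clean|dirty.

loc=A A=clean B=clean

[1] after Suck: loc=B A=dirty B=clean
[2] after Suck: loc=B A=dirty B=clean
[3] after Suck: loc=B A=dirty B=clean
[4] after Suck: loc=B A=dirty B=clean
[5] after Suck: loc=B A=dirty B=clean
[6] after Suck: loc=B A=dirty B=clean
[7] after Left: loc=A A=dirty B=clean
[8] after Suck: loc=A A=clean B=clean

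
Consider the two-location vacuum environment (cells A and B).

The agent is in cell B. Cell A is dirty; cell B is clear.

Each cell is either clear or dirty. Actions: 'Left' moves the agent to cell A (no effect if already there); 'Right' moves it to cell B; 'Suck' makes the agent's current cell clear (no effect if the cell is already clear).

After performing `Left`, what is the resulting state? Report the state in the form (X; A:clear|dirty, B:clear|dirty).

(A; A:dirty, B:clear)

start: (B; A:dirty, B:clear)
1. Left → (A; A:dirty, B:clear)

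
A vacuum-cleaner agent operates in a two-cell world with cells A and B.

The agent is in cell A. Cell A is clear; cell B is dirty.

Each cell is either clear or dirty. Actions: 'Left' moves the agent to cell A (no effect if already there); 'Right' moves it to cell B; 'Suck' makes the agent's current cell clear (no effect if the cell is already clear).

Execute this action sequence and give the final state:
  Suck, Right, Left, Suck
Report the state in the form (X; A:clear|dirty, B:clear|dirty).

(A; A:clear, B:dirty)

[1] after Suck: (A; A:clear, B:dirty)
[2] after Right: (B; A:clear, B:dirty)
[3] after Left: (A; A:clear, B:dirty)
[4] after Suck: (A; A:clear, B:dirty)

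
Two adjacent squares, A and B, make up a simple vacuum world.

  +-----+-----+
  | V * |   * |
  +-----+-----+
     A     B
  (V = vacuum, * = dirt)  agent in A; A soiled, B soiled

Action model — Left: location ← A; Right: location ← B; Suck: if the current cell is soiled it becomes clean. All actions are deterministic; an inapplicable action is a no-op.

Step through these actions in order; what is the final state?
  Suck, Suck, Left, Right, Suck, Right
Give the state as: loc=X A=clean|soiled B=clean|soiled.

loc=B A=clean B=clean

1. Suck → loc=A A=clean B=soiled
2. Suck → loc=A A=clean B=soiled
3. Left → loc=A A=clean B=soiled
4. Right → loc=B A=clean B=soiled
5. Suck → loc=B A=clean B=clean
6. Right → loc=B A=clean B=clean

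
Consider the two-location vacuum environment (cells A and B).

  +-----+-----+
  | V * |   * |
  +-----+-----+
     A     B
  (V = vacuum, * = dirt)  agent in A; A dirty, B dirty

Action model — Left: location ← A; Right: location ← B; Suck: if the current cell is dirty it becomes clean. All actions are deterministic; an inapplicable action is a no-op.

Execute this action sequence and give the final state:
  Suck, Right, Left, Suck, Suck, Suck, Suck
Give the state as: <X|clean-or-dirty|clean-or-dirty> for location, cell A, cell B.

<A|clean|dirty>

step 1/7 (Suck): <A|clean|dirty>
step 2/7 (Right): <B|clean|dirty>
step 3/7 (Left): <A|clean|dirty>
step 4/7 (Suck): <A|clean|dirty>
step 5/7 (Suck): <A|clean|dirty>
step 6/7 (Suck): <A|clean|dirty>
step 7/7 (Suck): <A|clean|dirty>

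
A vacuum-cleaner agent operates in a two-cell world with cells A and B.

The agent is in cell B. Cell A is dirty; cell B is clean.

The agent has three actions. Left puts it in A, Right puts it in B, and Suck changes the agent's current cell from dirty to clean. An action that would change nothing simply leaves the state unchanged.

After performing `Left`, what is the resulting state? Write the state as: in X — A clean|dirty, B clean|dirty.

in A — A dirty, B clean

start: in B — A dirty, B clean
Left (#1): in A — A dirty, B clean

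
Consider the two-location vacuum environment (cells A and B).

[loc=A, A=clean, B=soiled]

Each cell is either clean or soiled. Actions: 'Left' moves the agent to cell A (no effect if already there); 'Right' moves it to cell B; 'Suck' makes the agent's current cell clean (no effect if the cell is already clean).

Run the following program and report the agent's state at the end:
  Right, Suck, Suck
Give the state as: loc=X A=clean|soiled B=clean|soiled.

step 1/3 (Right): loc=B A=clean B=soiled
step 2/3 (Suck): loc=B A=clean B=clean
step 3/3 (Suck): loc=B A=clean B=clean

loc=B A=clean B=clean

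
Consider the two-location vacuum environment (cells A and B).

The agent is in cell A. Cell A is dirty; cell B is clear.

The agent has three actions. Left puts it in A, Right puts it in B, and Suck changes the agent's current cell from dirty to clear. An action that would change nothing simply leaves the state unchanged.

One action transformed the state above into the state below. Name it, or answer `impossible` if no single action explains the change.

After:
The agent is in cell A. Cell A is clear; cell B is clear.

Suck

try  Left: (A; A:dirty, B:clear)
try Right: (B; A:dirty, B:clear)
try  Suck: (A; A:clear, B:clear)  ← match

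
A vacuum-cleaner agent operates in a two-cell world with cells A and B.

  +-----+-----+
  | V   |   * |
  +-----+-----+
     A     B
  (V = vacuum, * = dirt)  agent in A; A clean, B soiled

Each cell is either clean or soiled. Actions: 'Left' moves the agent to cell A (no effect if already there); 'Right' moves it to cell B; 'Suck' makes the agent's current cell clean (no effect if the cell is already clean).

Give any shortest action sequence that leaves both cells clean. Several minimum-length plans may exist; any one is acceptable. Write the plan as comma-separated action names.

Right, Suck

Right (#1): in B — A clean, B soiled
Suck (#2): in B — A clean, B clean
min 2: go B then Suck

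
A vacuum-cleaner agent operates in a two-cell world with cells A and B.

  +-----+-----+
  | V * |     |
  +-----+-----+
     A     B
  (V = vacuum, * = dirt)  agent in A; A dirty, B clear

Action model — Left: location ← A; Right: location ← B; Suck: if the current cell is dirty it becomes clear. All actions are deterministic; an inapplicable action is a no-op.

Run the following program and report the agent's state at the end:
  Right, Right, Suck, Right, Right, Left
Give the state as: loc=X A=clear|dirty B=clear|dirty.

1. Right → loc=B A=dirty B=clear
2. Right → loc=B A=dirty B=clear
3. Suck → loc=B A=dirty B=clear
4. Right → loc=B A=dirty B=clear
5. Right → loc=B A=dirty B=clear
6. Left → loc=A A=dirty B=clear

loc=A A=dirty B=clear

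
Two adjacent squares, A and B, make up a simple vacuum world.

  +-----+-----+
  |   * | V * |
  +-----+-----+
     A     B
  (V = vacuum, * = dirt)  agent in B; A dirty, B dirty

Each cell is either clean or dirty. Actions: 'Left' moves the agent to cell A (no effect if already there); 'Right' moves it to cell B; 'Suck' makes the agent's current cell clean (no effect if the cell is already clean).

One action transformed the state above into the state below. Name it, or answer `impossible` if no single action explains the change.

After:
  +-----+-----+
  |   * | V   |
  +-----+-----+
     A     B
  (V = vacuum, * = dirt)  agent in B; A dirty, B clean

Suck

try  Left: (A; A:dirty, B:dirty)
try Right: (B; A:dirty, B:dirty)
try  Suck: (B; A:dirty, B:clean)  ← match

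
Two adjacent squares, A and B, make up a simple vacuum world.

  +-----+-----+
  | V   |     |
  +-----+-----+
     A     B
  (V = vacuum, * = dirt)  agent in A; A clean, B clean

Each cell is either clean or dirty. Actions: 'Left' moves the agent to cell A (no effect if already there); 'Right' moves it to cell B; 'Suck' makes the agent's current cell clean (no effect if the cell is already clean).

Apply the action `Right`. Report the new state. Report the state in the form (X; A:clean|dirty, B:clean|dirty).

start: (A; A:clean, B:clean)
step 1/1 (Right): (B; A:clean, B:clean)

(B; A:clean, B:clean)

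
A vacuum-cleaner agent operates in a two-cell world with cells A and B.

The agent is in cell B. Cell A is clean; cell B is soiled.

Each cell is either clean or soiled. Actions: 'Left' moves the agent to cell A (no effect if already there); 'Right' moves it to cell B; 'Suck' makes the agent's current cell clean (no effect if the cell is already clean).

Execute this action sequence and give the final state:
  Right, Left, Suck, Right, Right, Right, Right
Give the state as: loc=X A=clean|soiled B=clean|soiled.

loc=B A=clean B=soiled

1) do Right; now loc=B A=clean B=soiled
2) do Left; now loc=A A=clean B=soiled
3) do Suck; now loc=A A=clean B=soiled
4) do Right; now loc=B A=clean B=soiled
5) do Right; now loc=B A=clean B=soiled
6) do Right; now loc=B A=clean B=soiled
7) do Right; now loc=B A=clean B=soiled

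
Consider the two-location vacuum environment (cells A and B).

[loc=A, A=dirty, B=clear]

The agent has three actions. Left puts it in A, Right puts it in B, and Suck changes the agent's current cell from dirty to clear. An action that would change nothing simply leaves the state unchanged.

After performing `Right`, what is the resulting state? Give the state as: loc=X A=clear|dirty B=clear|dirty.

loc=B A=dirty B=clear

start: loc=A A=dirty B=clear
step 1/1 (Right): loc=B A=dirty B=clear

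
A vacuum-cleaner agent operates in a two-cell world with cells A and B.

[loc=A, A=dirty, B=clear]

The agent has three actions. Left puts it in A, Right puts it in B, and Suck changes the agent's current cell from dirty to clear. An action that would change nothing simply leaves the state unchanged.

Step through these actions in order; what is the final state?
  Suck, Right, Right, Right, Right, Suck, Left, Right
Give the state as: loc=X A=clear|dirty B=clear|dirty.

loc=B A=clear B=clear

step 1/8 (Suck): loc=A A=clear B=clear
step 2/8 (Right): loc=B A=clear B=clear
step 3/8 (Right): loc=B A=clear B=clear
step 4/8 (Right): loc=B A=clear B=clear
step 5/8 (Right): loc=B A=clear B=clear
step 6/8 (Suck): loc=B A=clear B=clear
step 7/8 (Left): loc=A A=clear B=clear
step 8/8 (Right): loc=B A=clear B=clear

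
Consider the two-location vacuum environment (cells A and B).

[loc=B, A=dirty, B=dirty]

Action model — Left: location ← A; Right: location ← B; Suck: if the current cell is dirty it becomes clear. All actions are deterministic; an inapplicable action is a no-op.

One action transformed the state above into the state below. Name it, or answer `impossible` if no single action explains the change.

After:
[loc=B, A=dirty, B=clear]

try  Left: in A — A dirty, B dirty
try Right: in B — A dirty, B dirty
try  Suck: in B — A dirty, B clear  ← match

Suck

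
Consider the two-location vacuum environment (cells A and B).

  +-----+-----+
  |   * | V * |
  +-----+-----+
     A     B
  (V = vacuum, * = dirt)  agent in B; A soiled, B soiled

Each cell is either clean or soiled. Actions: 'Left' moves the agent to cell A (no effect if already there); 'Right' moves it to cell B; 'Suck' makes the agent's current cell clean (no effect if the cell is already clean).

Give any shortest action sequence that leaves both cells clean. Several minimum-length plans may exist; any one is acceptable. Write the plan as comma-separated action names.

Suck, Left, Suck

[1] after Suck: <B|soiled|clean>
[2] after Left: <A|soiled|clean>
[3] after Suck: <A|clean|clean>
min 3: Suck B + move + Suck A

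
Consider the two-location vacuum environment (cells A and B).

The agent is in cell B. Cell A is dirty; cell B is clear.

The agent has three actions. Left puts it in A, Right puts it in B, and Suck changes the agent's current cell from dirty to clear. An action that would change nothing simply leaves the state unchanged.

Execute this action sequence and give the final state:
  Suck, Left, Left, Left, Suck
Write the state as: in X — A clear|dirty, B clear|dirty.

[1] after Suck: in B — A dirty, B clear
[2] after Left: in A — A dirty, B clear
[3] after Left: in A — A dirty, B clear
[4] after Left: in A — A dirty, B clear
[5] after Suck: in A — A clear, B clear

in A — A clear, B clear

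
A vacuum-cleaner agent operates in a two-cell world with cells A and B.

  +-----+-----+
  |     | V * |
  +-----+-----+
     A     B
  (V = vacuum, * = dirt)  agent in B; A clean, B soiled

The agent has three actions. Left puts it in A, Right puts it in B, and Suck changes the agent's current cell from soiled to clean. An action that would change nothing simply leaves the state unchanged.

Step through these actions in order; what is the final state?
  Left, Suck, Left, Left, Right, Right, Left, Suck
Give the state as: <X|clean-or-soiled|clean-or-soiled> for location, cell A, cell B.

1. Left → <A|clean|soiled>
2. Suck → <A|clean|soiled>
3. Left → <A|clean|soiled>
4. Left → <A|clean|soiled>
5. Right → <B|clean|soiled>
6. Right → <B|clean|soiled>
7. Left → <A|clean|soiled>
8. Suck → <A|clean|soiled>

<A|clean|soiled>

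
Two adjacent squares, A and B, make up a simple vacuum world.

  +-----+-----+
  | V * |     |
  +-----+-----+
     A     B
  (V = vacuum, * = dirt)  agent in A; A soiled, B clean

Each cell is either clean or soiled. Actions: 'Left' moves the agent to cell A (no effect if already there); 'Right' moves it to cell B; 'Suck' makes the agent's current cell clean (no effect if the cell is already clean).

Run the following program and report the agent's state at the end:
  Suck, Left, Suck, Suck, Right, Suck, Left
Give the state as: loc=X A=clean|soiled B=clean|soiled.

loc=A A=clean B=clean

t=1 Suck ⇒ loc=A A=clean B=clean
t=2 Left ⇒ loc=A A=clean B=clean
t=3 Suck ⇒ loc=A A=clean B=clean
t=4 Suck ⇒ loc=A A=clean B=clean
t=5 Right ⇒ loc=B A=clean B=clean
t=6 Suck ⇒ loc=B A=clean B=clean
t=7 Left ⇒ loc=A A=clean B=clean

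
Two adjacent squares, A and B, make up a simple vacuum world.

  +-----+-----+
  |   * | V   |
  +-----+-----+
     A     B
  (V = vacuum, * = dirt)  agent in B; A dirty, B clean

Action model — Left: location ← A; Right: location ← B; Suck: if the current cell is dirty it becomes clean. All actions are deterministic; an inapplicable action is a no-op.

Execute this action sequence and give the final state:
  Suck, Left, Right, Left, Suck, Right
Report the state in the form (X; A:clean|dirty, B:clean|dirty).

t=1 Suck ⇒ (B; A:dirty, B:clean)
t=2 Left ⇒ (A; A:dirty, B:clean)
t=3 Right ⇒ (B; A:dirty, B:clean)
t=4 Left ⇒ (A; A:dirty, B:clean)
t=5 Suck ⇒ (A; A:clean, B:clean)
t=6 Right ⇒ (B; A:clean, B:clean)

(B; A:clean, B:clean)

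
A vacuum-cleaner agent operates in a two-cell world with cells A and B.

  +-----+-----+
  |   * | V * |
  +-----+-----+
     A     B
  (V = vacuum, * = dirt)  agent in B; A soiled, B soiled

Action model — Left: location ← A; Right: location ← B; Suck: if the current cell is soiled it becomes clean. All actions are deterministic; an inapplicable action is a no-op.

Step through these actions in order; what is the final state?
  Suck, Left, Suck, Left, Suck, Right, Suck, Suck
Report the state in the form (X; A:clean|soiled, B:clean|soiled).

(B; A:clean, B:clean)

1) do Suck; now (B; A:soiled, B:clean)
2) do Left; now (A; A:soiled, B:clean)
3) do Suck; now (A; A:clean, B:clean)
4) do Left; now (A; A:clean, B:clean)
5) do Suck; now (A; A:clean, B:clean)
6) do Right; now (B; A:clean, B:clean)
7) do Suck; now (B; A:clean, B:clean)
8) do Suck; now (B; A:clean, B:clean)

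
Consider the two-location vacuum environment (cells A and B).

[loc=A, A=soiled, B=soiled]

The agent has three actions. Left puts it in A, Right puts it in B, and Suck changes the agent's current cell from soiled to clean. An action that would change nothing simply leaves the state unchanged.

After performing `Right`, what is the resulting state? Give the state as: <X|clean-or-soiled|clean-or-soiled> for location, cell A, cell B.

<B|soiled|soiled>

start: <A|soiled|soiled>
1. Right → <B|soiled|soiled>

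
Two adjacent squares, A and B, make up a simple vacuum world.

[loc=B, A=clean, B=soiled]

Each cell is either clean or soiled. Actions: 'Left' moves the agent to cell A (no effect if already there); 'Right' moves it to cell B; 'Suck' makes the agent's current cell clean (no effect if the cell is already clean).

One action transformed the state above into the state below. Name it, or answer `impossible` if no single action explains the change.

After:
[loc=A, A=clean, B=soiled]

Left

try  Left: loc=A A=clean B=soiled  ← match
try Right: loc=B A=clean B=soiled
try  Suck: loc=B A=clean B=clean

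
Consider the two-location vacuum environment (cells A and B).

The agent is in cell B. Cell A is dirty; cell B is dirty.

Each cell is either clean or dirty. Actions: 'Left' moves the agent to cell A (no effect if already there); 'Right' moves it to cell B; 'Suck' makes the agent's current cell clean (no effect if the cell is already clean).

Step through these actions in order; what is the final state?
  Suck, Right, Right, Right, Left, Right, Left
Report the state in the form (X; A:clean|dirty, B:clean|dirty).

(A; A:dirty, B:clean)

1) do Suck; now (B; A:dirty, B:clean)
2) do Right; now (B; A:dirty, B:clean)
3) do Right; now (B; A:dirty, B:clean)
4) do Right; now (B; A:dirty, B:clean)
5) do Left; now (A; A:dirty, B:clean)
6) do Right; now (B; A:dirty, B:clean)
7) do Left; now (A; A:dirty, B:clean)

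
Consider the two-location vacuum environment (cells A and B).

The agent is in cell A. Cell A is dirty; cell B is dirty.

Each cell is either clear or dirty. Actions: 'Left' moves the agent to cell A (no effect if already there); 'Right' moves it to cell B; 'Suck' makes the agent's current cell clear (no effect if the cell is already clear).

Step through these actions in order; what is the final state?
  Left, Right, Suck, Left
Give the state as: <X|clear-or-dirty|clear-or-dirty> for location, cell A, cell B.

<A|dirty|clear>

[1] after Left: <A|dirty|dirty>
[2] after Right: <B|dirty|dirty>
[3] after Suck: <B|dirty|clear>
[4] after Left: <A|dirty|clear>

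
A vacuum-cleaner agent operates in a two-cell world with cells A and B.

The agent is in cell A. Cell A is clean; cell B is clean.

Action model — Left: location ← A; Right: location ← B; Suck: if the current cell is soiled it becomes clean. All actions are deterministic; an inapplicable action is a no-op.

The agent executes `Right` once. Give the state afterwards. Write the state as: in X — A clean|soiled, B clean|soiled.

start: in A — A clean, B clean
1) do Right; now in B — A clean, B clean

in B — A clean, B clean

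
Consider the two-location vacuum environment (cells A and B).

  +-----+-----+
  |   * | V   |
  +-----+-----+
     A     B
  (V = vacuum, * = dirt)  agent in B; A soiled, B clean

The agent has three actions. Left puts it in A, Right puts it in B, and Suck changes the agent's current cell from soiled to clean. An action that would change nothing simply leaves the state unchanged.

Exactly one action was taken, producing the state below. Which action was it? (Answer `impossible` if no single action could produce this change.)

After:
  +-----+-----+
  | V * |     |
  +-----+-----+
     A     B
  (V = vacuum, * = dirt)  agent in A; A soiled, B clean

Left

try  Left: (A; A:soiled, B:clean)  ← match
try Right: (B; A:soiled, B:clean)
try  Suck: (B; A:soiled, B:clean)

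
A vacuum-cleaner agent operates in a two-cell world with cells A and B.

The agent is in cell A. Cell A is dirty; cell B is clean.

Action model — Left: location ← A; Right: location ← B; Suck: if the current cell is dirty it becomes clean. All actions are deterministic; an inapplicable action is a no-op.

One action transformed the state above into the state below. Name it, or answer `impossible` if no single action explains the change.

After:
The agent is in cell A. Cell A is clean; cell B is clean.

try  Left: (A; A:dirty, B:clean)
try Right: (B; A:dirty, B:clean)
try  Suck: (A; A:clean, B:clean)  ← match

Suck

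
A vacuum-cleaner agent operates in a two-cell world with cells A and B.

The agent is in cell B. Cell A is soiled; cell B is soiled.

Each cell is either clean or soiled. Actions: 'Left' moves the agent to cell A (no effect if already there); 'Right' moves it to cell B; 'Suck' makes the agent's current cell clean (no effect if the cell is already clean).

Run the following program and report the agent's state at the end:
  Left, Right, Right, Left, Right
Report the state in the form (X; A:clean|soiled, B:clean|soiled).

1. Left → (A; A:soiled, B:soiled)
2. Right → (B; A:soiled, B:soiled)
3. Right → (B; A:soiled, B:soiled)
4. Left → (A; A:soiled, B:soiled)
5. Right → (B; A:soiled, B:soiled)

(B; A:soiled, B:soiled)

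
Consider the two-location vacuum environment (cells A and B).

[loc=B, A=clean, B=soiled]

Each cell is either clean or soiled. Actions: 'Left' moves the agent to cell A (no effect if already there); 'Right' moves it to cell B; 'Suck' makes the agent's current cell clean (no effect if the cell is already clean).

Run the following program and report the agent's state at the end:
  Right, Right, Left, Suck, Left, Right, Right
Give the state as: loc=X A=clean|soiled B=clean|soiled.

1) do Right; now loc=B A=clean B=soiled
2) do Right; now loc=B A=clean B=soiled
3) do Left; now loc=A A=clean B=soiled
4) do Suck; now loc=A A=clean B=soiled
5) do Left; now loc=A A=clean B=soiled
6) do Right; now loc=B A=clean B=soiled
7) do Right; now loc=B A=clean B=soiled

loc=B A=clean B=soiled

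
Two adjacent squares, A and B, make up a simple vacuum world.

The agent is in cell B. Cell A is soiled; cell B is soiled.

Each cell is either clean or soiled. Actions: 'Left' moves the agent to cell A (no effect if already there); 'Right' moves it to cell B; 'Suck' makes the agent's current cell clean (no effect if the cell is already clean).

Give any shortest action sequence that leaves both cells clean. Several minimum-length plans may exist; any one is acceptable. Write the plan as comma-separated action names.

t=1 Suck ⇒ <B|soiled|clean>
t=2 Left ⇒ <A|soiled|clean>
t=3 Suck ⇒ <A|clean|clean>
min 3: Suck B + move + Suck A

Suck, Left, Suck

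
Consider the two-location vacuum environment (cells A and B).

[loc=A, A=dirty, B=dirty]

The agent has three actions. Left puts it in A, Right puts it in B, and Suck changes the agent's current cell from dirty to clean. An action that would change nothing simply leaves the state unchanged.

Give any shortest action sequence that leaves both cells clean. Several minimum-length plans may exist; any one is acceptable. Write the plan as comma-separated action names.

step 1/3 (Suck): (A; A:clean, B:dirty)
step 2/3 (Right): (B; A:clean, B:dirty)
step 3/3 (Suck): (B; A:clean, B:clean)
min 3: Suck A + move + Suck B

Suck, Right, Suck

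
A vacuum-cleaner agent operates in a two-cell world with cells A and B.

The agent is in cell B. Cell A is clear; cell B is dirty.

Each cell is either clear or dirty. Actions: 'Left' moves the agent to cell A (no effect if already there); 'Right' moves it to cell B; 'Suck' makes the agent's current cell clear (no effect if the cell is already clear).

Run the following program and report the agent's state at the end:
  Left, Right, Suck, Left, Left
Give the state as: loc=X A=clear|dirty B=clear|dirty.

loc=A A=clear B=clear

Left (#1): loc=A A=clear B=dirty
Right (#2): loc=B A=clear B=dirty
Suck (#3): loc=B A=clear B=clear
Left (#4): loc=A A=clear B=clear
Left (#5): loc=A A=clear B=clear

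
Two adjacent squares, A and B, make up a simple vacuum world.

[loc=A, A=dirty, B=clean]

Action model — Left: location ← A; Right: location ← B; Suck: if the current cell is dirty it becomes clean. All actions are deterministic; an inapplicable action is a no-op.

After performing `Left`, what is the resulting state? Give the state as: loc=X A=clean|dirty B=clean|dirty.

start: loc=A A=dirty B=clean
[1] after Left: loc=A A=dirty B=clean

loc=A A=dirty B=clean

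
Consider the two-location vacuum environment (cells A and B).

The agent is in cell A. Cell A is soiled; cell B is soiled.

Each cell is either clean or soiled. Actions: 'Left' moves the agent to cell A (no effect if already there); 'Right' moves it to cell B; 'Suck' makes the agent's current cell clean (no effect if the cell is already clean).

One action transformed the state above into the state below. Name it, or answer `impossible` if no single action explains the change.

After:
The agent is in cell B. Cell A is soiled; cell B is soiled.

try  Left: loc=A A=soiled B=soiled
try Right: loc=B A=soiled B=soiled  ← match
try  Suck: loc=A A=clean B=soiled

Right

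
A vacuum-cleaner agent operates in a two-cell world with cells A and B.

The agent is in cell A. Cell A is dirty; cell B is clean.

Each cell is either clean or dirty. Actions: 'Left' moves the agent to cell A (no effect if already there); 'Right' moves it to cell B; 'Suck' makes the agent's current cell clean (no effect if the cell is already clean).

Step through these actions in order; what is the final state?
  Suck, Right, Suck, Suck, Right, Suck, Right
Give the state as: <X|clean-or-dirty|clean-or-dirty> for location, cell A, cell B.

Suck (#1): <A|clean|clean>
Right (#2): <B|clean|clean>
Suck (#3): <B|clean|clean>
Suck (#4): <B|clean|clean>
Right (#5): <B|clean|clean>
Suck (#6): <B|clean|clean>
Right (#7): <B|clean|clean>

<B|clean|clean>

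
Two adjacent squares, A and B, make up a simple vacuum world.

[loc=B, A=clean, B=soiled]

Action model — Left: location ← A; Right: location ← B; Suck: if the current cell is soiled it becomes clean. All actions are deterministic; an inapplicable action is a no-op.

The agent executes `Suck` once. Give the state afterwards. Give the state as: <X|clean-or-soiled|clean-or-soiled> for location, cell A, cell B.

start: <B|clean|soiled>
t=1 Suck ⇒ <B|clean|clean>

<B|clean|clean>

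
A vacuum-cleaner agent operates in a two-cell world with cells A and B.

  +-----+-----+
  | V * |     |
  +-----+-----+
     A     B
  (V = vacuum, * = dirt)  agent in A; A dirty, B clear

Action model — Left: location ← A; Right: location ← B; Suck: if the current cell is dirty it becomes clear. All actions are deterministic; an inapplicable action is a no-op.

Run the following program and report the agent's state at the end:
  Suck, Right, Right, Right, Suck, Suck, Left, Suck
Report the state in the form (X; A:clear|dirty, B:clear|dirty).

1. Suck → (A; A:clear, B:clear)
2. Right → (B; A:clear, B:clear)
3. Right → (B; A:clear, B:clear)
4. Right → (B; A:clear, B:clear)
5. Suck → (B; A:clear, B:clear)
6. Suck → (B; A:clear, B:clear)
7. Left → (A; A:clear, B:clear)
8. Suck → (A; A:clear, B:clear)

(A; A:clear, B:clear)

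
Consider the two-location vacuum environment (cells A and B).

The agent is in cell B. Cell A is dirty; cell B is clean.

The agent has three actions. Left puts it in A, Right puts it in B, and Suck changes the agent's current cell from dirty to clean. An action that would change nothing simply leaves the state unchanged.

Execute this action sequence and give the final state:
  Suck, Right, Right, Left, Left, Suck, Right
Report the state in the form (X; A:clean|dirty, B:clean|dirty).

t=1 Suck ⇒ (B; A:dirty, B:clean)
t=2 Right ⇒ (B; A:dirty, B:clean)
t=3 Right ⇒ (B; A:dirty, B:clean)
t=4 Left ⇒ (A; A:dirty, B:clean)
t=5 Left ⇒ (A; A:dirty, B:clean)
t=6 Suck ⇒ (A; A:clean, B:clean)
t=7 Right ⇒ (B; A:clean, B:clean)

(B; A:clean, B:clean)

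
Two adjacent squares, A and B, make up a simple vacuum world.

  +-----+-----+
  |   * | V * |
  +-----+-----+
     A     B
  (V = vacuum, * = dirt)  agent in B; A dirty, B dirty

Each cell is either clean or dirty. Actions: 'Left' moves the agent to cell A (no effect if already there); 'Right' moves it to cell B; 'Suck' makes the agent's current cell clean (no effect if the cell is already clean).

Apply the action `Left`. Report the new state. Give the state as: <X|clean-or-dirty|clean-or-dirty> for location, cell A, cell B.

<A|dirty|dirty>

start: <B|dirty|dirty>
Left (#1): <A|dirty|dirty>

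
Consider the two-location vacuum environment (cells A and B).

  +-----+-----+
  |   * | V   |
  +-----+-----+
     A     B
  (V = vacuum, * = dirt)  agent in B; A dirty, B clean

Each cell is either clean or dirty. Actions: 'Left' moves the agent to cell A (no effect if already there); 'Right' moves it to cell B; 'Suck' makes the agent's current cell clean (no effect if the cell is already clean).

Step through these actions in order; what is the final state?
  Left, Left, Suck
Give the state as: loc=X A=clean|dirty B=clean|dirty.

1) do Left; now loc=A A=dirty B=clean
2) do Left; now loc=A A=dirty B=clean
3) do Suck; now loc=A A=clean B=clean

loc=A A=clean B=clean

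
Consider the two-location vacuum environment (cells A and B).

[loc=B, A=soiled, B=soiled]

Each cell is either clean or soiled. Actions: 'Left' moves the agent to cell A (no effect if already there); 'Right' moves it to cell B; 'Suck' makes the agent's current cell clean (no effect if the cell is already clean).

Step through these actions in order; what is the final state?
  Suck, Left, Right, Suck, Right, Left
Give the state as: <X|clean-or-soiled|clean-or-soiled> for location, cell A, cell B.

step 1/6 (Suck): <B|soiled|clean>
step 2/6 (Left): <A|soiled|clean>
step 3/6 (Right): <B|soiled|clean>
step 4/6 (Suck): <B|soiled|clean>
step 5/6 (Right): <B|soiled|clean>
step 6/6 (Left): <A|soiled|clean>

<A|soiled|clean>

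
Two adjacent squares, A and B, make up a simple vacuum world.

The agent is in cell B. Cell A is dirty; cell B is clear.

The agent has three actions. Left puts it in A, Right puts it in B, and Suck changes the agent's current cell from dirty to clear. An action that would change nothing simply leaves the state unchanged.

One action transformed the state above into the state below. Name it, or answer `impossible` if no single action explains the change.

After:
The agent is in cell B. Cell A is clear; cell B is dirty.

impossible

try  Left: (A; A:dirty, B:clear)
try Right: (B; A:dirty, B:clear)
try  Suck: (B; A:dirty, B:clear)
no single action produces the after-state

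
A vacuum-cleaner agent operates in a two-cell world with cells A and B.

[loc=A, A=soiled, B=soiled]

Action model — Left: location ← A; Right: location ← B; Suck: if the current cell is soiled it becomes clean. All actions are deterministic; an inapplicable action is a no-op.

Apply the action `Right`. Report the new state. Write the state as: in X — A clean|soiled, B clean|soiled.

start: in A — A soiled, B soiled
1. Right → in B — A soiled, B soiled

in B — A soiled, B soiled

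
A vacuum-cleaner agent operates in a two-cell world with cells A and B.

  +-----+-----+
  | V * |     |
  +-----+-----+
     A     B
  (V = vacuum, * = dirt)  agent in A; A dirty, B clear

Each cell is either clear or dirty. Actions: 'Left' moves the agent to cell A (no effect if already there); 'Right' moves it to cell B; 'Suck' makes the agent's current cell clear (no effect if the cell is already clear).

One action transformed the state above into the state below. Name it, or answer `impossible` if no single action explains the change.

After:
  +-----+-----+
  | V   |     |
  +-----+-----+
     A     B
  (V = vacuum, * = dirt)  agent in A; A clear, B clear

try  Left: (A; A:dirty, B:clear)
try Right: (B; A:dirty, B:clear)
try  Suck: (A; A:clear, B:clear)  ← match

Suck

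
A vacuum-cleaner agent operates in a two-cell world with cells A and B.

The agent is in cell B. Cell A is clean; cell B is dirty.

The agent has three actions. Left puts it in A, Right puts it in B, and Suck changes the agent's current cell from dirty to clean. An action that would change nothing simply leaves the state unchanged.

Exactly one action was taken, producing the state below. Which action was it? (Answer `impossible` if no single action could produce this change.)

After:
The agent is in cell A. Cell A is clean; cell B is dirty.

Left

try  Left: in A — A clean, B dirty  ← match
try Right: in B — A clean, B dirty
try  Suck: in B — A clean, B clean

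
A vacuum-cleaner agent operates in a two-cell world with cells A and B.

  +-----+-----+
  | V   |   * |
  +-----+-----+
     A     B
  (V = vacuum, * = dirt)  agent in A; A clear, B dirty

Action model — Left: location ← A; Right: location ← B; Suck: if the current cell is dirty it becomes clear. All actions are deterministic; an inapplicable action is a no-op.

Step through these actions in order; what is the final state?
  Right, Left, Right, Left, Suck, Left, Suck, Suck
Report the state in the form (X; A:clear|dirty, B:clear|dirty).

(A; A:clear, B:dirty)

1. Right → (B; A:clear, B:dirty)
2. Left → (A; A:clear, B:dirty)
3. Right → (B; A:clear, B:dirty)
4. Left → (A; A:clear, B:dirty)
5. Suck → (A; A:clear, B:dirty)
6. Left → (A; A:clear, B:dirty)
7. Suck → (A; A:clear, B:dirty)
8. Suck → (A; A:clear, B:dirty)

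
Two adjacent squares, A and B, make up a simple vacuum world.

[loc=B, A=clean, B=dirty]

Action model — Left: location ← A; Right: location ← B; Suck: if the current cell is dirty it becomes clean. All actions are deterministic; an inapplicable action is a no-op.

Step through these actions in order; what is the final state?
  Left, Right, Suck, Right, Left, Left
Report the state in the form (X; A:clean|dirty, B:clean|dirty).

(A; A:clean, B:clean)

[1] after Left: (A; A:clean, B:dirty)
[2] after Right: (B; A:clean, B:dirty)
[3] after Suck: (B; A:clean, B:clean)
[4] after Right: (B; A:clean, B:clean)
[5] after Left: (A; A:clean, B:clean)
[6] after Left: (A; A:clean, B:clean)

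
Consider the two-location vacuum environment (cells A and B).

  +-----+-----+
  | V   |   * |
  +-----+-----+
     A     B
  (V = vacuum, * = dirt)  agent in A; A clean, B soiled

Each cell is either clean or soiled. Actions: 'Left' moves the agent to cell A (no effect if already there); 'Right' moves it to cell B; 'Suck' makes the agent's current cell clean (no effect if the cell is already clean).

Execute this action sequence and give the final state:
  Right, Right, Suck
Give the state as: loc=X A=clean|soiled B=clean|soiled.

loc=B A=clean B=clean

t=1 Right ⇒ loc=B A=clean B=soiled
t=2 Right ⇒ loc=B A=clean B=soiled
t=3 Suck ⇒ loc=B A=clean B=clean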